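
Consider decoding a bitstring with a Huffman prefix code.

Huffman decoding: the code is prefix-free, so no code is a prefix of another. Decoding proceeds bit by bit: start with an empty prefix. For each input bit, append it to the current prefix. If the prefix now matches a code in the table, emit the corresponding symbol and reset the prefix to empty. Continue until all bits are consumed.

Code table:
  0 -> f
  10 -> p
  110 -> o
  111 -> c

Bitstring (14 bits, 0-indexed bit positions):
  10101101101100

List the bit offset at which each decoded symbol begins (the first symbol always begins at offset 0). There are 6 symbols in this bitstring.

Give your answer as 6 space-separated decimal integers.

Answer: 0 2 4 7 10 13

Derivation:
Bit 0: prefix='1' (no match yet)
Bit 1: prefix='10' -> emit 'p', reset
Bit 2: prefix='1' (no match yet)
Bit 3: prefix='10' -> emit 'p', reset
Bit 4: prefix='1' (no match yet)
Bit 5: prefix='11' (no match yet)
Bit 6: prefix='110' -> emit 'o', reset
Bit 7: prefix='1' (no match yet)
Bit 8: prefix='11' (no match yet)
Bit 9: prefix='110' -> emit 'o', reset
Bit 10: prefix='1' (no match yet)
Bit 11: prefix='11' (no match yet)
Bit 12: prefix='110' -> emit 'o', reset
Bit 13: prefix='0' -> emit 'f', reset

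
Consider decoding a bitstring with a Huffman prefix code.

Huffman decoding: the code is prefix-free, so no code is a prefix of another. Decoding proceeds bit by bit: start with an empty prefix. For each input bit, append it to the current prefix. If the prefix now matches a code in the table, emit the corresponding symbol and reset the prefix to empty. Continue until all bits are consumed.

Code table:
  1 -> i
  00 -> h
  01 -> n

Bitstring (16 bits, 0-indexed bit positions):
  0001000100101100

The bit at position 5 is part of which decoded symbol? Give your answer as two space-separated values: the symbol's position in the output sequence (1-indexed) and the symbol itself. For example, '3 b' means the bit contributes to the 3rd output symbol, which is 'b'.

Answer: 3 h

Derivation:
Bit 0: prefix='0' (no match yet)
Bit 1: prefix='00' -> emit 'h', reset
Bit 2: prefix='0' (no match yet)
Bit 3: prefix='01' -> emit 'n', reset
Bit 4: prefix='0' (no match yet)
Bit 5: prefix='00' -> emit 'h', reset
Bit 6: prefix='0' (no match yet)
Bit 7: prefix='01' -> emit 'n', reset
Bit 8: prefix='0' (no match yet)
Bit 9: prefix='00' -> emit 'h', reset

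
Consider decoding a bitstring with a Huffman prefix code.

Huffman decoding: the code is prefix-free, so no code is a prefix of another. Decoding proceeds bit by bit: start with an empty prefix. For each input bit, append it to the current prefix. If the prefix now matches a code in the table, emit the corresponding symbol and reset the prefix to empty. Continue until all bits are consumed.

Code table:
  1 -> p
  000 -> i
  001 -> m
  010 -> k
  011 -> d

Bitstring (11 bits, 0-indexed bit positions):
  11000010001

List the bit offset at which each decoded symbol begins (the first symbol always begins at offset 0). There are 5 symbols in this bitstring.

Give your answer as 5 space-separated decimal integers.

Answer: 0 1 2 5 8

Derivation:
Bit 0: prefix='1' -> emit 'p', reset
Bit 1: prefix='1' -> emit 'p', reset
Bit 2: prefix='0' (no match yet)
Bit 3: prefix='00' (no match yet)
Bit 4: prefix='000' -> emit 'i', reset
Bit 5: prefix='0' (no match yet)
Bit 6: prefix='01' (no match yet)
Bit 7: prefix='010' -> emit 'k', reset
Bit 8: prefix='0' (no match yet)
Bit 9: prefix='00' (no match yet)
Bit 10: prefix='001' -> emit 'm', reset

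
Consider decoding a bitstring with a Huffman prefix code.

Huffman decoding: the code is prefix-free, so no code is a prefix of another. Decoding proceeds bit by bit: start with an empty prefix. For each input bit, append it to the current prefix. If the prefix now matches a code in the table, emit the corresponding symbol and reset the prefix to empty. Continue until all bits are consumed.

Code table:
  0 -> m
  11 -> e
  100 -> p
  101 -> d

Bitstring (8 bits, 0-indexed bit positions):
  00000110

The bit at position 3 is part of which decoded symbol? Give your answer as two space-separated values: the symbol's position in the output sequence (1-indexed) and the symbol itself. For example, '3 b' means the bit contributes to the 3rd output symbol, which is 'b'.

Bit 0: prefix='0' -> emit 'm', reset
Bit 1: prefix='0' -> emit 'm', reset
Bit 2: prefix='0' -> emit 'm', reset
Bit 3: prefix='0' -> emit 'm', reset
Bit 4: prefix='0' -> emit 'm', reset
Bit 5: prefix='1' (no match yet)
Bit 6: prefix='11' -> emit 'e', reset
Bit 7: prefix='0' -> emit 'm', reset

Answer: 4 m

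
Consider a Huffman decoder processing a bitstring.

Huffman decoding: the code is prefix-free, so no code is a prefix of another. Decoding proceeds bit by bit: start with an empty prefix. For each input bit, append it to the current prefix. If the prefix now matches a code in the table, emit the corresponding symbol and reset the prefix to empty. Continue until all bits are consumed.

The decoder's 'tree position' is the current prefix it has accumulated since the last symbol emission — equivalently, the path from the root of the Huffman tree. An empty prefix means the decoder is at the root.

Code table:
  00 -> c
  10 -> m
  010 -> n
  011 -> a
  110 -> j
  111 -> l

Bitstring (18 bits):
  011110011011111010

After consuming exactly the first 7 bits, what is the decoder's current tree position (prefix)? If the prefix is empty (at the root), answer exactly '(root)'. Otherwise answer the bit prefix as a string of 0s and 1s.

Bit 0: prefix='0' (no match yet)
Bit 1: prefix='01' (no match yet)
Bit 2: prefix='011' -> emit 'a', reset
Bit 3: prefix='1' (no match yet)
Bit 4: prefix='11' (no match yet)
Bit 5: prefix='110' -> emit 'j', reset
Bit 6: prefix='0' (no match yet)

Answer: 0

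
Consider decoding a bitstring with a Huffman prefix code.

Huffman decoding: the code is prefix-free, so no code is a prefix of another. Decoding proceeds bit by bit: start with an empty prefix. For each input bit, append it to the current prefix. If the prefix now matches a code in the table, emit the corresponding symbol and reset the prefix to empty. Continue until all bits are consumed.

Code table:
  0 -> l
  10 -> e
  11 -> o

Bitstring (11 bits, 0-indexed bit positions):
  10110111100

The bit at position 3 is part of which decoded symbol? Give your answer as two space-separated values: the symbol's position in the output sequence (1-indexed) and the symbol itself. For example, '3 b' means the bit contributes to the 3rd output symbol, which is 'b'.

Answer: 2 o

Derivation:
Bit 0: prefix='1' (no match yet)
Bit 1: prefix='10' -> emit 'e', reset
Bit 2: prefix='1' (no match yet)
Bit 3: prefix='11' -> emit 'o', reset
Bit 4: prefix='0' -> emit 'l', reset
Bit 5: prefix='1' (no match yet)
Bit 6: prefix='11' -> emit 'o', reset
Bit 7: prefix='1' (no match yet)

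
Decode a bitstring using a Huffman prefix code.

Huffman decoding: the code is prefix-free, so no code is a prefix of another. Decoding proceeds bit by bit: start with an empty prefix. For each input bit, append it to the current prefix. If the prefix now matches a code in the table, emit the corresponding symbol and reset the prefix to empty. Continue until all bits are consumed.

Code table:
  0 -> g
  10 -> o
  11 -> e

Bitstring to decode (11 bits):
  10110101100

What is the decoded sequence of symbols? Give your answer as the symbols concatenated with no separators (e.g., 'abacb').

Answer: oegoegg

Derivation:
Bit 0: prefix='1' (no match yet)
Bit 1: prefix='10' -> emit 'o', reset
Bit 2: prefix='1' (no match yet)
Bit 3: prefix='11' -> emit 'e', reset
Bit 4: prefix='0' -> emit 'g', reset
Bit 5: prefix='1' (no match yet)
Bit 6: prefix='10' -> emit 'o', reset
Bit 7: prefix='1' (no match yet)
Bit 8: prefix='11' -> emit 'e', reset
Bit 9: prefix='0' -> emit 'g', reset
Bit 10: prefix='0' -> emit 'g', reset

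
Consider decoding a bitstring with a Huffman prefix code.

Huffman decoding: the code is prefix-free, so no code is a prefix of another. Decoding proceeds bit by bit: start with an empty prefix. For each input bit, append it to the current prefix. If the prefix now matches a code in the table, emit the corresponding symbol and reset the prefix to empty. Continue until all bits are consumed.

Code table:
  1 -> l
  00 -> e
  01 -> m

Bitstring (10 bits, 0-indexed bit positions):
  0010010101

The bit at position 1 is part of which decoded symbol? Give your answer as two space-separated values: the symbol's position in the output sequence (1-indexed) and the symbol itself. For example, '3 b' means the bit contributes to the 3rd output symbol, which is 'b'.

Answer: 1 e

Derivation:
Bit 0: prefix='0' (no match yet)
Bit 1: prefix='00' -> emit 'e', reset
Bit 2: prefix='1' -> emit 'l', reset
Bit 3: prefix='0' (no match yet)
Bit 4: prefix='00' -> emit 'e', reset
Bit 5: prefix='1' -> emit 'l', reset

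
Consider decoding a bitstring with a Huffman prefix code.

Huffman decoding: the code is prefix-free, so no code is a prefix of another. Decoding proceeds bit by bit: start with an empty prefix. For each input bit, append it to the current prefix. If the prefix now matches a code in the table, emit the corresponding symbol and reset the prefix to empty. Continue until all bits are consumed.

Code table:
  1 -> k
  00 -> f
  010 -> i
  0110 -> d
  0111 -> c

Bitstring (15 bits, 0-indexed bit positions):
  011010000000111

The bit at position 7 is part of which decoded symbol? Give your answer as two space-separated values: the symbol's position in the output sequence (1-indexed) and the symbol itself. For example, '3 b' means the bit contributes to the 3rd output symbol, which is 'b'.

Answer: 4 f

Derivation:
Bit 0: prefix='0' (no match yet)
Bit 1: prefix='01' (no match yet)
Bit 2: prefix='011' (no match yet)
Bit 3: prefix='0110' -> emit 'd', reset
Bit 4: prefix='1' -> emit 'k', reset
Bit 5: prefix='0' (no match yet)
Bit 6: prefix='00' -> emit 'f', reset
Bit 7: prefix='0' (no match yet)
Bit 8: prefix='00' -> emit 'f', reset
Bit 9: prefix='0' (no match yet)
Bit 10: prefix='00' -> emit 'f', reset
Bit 11: prefix='0' (no match yet)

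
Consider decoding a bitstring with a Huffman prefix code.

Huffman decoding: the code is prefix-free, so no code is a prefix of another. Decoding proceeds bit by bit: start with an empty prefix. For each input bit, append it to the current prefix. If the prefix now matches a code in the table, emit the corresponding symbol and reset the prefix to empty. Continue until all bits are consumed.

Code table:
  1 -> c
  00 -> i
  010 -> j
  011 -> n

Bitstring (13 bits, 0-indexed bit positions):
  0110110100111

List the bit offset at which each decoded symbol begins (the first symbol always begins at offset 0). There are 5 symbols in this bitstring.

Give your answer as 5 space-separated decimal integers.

Bit 0: prefix='0' (no match yet)
Bit 1: prefix='01' (no match yet)
Bit 2: prefix='011' -> emit 'n', reset
Bit 3: prefix='0' (no match yet)
Bit 4: prefix='01' (no match yet)
Bit 5: prefix='011' -> emit 'n', reset
Bit 6: prefix='0' (no match yet)
Bit 7: prefix='01' (no match yet)
Bit 8: prefix='010' -> emit 'j', reset
Bit 9: prefix='0' (no match yet)
Bit 10: prefix='01' (no match yet)
Bit 11: prefix='011' -> emit 'n', reset
Bit 12: prefix='1' -> emit 'c', reset

Answer: 0 3 6 9 12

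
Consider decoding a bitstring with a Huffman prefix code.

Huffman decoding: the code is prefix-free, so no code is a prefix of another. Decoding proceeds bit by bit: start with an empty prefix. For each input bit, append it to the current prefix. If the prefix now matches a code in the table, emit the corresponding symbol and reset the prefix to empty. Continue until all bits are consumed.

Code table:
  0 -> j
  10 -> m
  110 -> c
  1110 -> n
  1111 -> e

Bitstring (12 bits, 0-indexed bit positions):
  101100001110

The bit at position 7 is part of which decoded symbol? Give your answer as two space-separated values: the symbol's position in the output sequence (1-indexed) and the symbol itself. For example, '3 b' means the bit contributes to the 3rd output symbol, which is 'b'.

Bit 0: prefix='1' (no match yet)
Bit 1: prefix='10' -> emit 'm', reset
Bit 2: prefix='1' (no match yet)
Bit 3: prefix='11' (no match yet)
Bit 4: prefix='110' -> emit 'c', reset
Bit 5: prefix='0' -> emit 'j', reset
Bit 6: prefix='0' -> emit 'j', reset
Bit 7: prefix='0' -> emit 'j', reset
Bit 8: prefix='1' (no match yet)
Bit 9: prefix='11' (no match yet)
Bit 10: prefix='111' (no match yet)
Bit 11: prefix='1110' -> emit 'n', reset

Answer: 5 j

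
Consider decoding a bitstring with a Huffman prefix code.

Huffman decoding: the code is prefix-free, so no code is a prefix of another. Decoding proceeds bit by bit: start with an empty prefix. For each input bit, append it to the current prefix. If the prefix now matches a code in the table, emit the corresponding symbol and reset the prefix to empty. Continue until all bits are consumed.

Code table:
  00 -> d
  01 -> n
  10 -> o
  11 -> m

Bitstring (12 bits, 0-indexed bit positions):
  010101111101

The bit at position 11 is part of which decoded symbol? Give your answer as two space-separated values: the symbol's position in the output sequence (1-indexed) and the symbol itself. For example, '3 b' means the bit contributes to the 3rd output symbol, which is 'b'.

Answer: 6 n

Derivation:
Bit 0: prefix='0' (no match yet)
Bit 1: prefix='01' -> emit 'n', reset
Bit 2: prefix='0' (no match yet)
Bit 3: prefix='01' -> emit 'n', reset
Bit 4: prefix='0' (no match yet)
Bit 5: prefix='01' -> emit 'n', reset
Bit 6: prefix='1' (no match yet)
Bit 7: prefix='11' -> emit 'm', reset
Bit 8: prefix='1' (no match yet)
Bit 9: prefix='11' -> emit 'm', reset
Bit 10: prefix='0' (no match yet)
Bit 11: prefix='01' -> emit 'n', reset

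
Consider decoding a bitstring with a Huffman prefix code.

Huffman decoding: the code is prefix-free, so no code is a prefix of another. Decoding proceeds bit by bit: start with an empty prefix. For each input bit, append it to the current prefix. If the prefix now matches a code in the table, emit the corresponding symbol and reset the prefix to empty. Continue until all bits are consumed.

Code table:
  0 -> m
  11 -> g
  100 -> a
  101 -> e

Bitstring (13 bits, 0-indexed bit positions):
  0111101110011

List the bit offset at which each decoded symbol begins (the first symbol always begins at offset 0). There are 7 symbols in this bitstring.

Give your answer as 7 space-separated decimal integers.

Bit 0: prefix='0' -> emit 'm', reset
Bit 1: prefix='1' (no match yet)
Bit 2: prefix='11' -> emit 'g', reset
Bit 3: prefix='1' (no match yet)
Bit 4: prefix='11' -> emit 'g', reset
Bit 5: prefix='0' -> emit 'm', reset
Bit 6: prefix='1' (no match yet)
Bit 7: prefix='11' -> emit 'g', reset
Bit 8: prefix='1' (no match yet)
Bit 9: prefix='10' (no match yet)
Bit 10: prefix='100' -> emit 'a', reset
Bit 11: prefix='1' (no match yet)
Bit 12: prefix='11' -> emit 'g', reset

Answer: 0 1 3 5 6 8 11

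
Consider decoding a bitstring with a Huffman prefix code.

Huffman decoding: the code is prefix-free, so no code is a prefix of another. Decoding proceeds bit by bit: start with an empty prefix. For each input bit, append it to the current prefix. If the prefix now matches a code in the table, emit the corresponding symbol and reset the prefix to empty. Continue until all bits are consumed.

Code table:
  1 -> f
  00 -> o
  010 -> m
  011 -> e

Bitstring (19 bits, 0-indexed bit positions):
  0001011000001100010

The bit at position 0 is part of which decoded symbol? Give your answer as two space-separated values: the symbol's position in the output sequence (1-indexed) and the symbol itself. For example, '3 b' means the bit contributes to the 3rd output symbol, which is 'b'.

Answer: 1 o

Derivation:
Bit 0: prefix='0' (no match yet)
Bit 1: prefix='00' -> emit 'o', reset
Bit 2: prefix='0' (no match yet)
Bit 3: prefix='01' (no match yet)
Bit 4: prefix='010' -> emit 'm', reset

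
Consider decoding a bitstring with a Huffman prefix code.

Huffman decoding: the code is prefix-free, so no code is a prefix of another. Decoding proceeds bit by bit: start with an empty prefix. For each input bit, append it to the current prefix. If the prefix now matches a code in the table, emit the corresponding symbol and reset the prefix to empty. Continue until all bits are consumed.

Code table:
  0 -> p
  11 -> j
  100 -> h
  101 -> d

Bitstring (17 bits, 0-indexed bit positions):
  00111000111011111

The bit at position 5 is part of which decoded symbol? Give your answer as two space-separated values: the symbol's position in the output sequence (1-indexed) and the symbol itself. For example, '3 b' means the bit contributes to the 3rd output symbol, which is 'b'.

Bit 0: prefix='0' -> emit 'p', reset
Bit 1: prefix='0' -> emit 'p', reset
Bit 2: prefix='1' (no match yet)
Bit 3: prefix='11' -> emit 'j', reset
Bit 4: prefix='1' (no match yet)
Bit 5: prefix='10' (no match yet)
Bit 6: prefix='100' -> emit 'h', reset
Bit 7: prefix='0' -> emit 'p', reset
Bit 8: prefix='1' (no match yet)
Bit 9: prefix='11' -> emit 'j', reset

Answer: 4 h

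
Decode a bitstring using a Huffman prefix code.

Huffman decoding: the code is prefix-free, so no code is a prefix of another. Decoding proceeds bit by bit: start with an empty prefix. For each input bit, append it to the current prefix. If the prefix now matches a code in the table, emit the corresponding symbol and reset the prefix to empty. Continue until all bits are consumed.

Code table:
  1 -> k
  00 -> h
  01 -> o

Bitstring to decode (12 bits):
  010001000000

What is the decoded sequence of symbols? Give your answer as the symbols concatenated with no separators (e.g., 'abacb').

Bit 0: prefix='0' (no match yet)
Bit 1: prefix='01' -> emit 'o', reset
Bit 2: prefix='0' (no match yet)
Bit 3: prefix='00' -> emit 'h', reset
Bit 4: prefix='0' (no match yet)
Bit 5: prefix='01' -> emit 'o', reset
Bit 6: prefix='0' (no match yet)
Bit 7: prefix='00' -> emit 'h', reset
Bit 8: prefix='0' (no match yet)
Bit 9: prefix='00' -> emit 'h', reset
Bit 10: prefix='0' (no match yet)
Bit 11: prefix='00' -> emit 'h', reset

Answer: ohohhh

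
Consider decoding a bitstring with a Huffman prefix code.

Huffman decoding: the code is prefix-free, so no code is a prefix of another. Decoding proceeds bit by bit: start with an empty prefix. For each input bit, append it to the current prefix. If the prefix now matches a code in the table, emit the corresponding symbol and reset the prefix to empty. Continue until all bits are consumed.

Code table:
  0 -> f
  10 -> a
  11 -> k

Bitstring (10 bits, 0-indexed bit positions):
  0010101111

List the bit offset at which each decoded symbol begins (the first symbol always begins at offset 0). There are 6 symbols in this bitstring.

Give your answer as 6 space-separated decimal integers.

Bit 0: prefix='0' -> emit 'f', reset
Bit 1: prefix='0' -> emit 'f', reset
Bit 2: prefix='1' (no match yet)
Bit 3: prefix='10' -> emit 'a', reset
Bit 4: prefix='1' (no match yet)
Bit 5: prefix='10' -> emit 'a', reset
Bit 6: prefix='1' (no match yet)
Bit 7: prefix='11' -> emit 'k', reset
Bit 8: prefix='1' (no match yet)
Bit 9: prefix='11' -> emit 'k', reset

Answer: 0 1 2 4 6 8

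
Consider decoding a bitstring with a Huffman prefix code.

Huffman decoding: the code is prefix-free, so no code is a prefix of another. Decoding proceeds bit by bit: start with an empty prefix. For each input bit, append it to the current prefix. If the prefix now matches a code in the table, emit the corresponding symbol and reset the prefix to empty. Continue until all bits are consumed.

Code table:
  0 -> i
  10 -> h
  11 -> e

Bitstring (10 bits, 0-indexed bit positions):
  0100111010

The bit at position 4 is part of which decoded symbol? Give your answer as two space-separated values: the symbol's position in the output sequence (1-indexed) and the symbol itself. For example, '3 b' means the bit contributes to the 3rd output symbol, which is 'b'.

Answer: 4 e

Derivation:
Bit 0: prefix='0' -> emit 'i', reset
Bit 1: prefix='1' (no match yet)
Bit 2: prefix='10' -> emit 'h', reset
Bit 3: prefix='0' -> emit 'i', reset
Bit 4: prefix='1' (no match yet)
Bit 5: prefix='11' -> emit 'e', reset
Bit 6: prefix='1' (no match yet)
Bit 7: prefix='10' -> emit 'h', reset
Bit 8: prefix='1' (no match yet)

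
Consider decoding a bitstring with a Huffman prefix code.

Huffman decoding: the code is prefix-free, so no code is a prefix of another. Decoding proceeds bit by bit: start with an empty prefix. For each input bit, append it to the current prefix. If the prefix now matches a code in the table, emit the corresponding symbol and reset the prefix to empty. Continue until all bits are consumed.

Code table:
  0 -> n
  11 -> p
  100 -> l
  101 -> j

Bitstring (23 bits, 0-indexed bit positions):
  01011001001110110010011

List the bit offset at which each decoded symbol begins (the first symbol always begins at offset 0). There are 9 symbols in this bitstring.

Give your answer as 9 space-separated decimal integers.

Bit 0: prefix='0' -> emit 'n', reset
Bit 1: prefix='1' (no match yet)
Bit 2: prefix='10' (no match yet)
Bit 3: prefix='101' -> emit 'j', reset
Bit 4: prefix='1' (no match yet)
Bit 5: prefix='10' (no match yet)
Bit 6: prefix='100' -> emit 'l', reset
Bit 7: prefix='1' (no match yet)
Bit 8: prefix='10' (no match yet)
Bit 9: prefix='100' -> emit 'l', reset
Bit 10: prefix='1' (no match yet)
Bit 11: prefix='11' -> emit 'p', reset
Bit 12: prefix='1' (no match yet)
Bit 13: prefix='10' (no match yet)
Bit 14: prefix='101' -> emit 'j', reset
Bit 15: prefix='1' (no match yet)
Bit 16: prefix='10' (no match yet)
Bit 17: prefix='100' -> emit 'l', reset
Bit 18: prefix='1' (no match yet)
Bit 19: prefix='10' (no match yet)
Bit 20: prefix='100' -> emit 'l', reset
Bit 21: prefix='1' (no match yet)
Bit 22: prefix='11' -> emit 'p', reset

Answer: 0 1 4 7 10 12 15 18 21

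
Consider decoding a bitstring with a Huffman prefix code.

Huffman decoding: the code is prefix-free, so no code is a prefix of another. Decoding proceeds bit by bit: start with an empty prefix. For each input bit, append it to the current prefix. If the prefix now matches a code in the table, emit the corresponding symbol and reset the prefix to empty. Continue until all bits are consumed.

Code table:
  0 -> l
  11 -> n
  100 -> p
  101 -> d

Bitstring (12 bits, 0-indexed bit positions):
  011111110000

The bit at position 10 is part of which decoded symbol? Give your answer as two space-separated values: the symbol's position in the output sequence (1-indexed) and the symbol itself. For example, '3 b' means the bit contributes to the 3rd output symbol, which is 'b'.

Answer: 6 l

Derivation:
Bit 0: prefix='0' -> emit 'l', reset
Bit 1: prefix='1' (no match yet)
Bit 2: prefix='11' -> emit 'n', reset
Bit 3: prefix='1' (no match yet)
Bit 4: prefix='11' -> emit 'n', reset
Bit 5: prefix='1' (no match yet)
Bit 6: prefix='11' -> emit 'n', reset
Bit 7: prefix='1' (no match yet)
Bit 8: prefix='10' (no match yet)
Bit 9: prefix='100' -> emit 'p', reset
Bit 10: prefix='0' -> emit 'l', reset
Bit 11: prefix='0' -> emit 'l', reset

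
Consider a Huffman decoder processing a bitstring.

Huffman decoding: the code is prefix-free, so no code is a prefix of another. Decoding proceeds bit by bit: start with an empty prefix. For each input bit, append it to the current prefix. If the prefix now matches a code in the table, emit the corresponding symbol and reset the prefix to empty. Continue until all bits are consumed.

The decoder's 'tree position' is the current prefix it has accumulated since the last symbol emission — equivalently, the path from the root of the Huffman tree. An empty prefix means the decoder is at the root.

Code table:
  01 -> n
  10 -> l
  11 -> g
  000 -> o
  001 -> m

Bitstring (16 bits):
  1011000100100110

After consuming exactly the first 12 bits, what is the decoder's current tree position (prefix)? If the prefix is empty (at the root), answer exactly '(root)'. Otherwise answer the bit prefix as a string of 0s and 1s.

Bit 0: prefix='1' (no match yet)
Bit 1: prefix='10' -> emit 'l', reset
Bit 2: prefix='1' (no match yet)
Bit 3: prefix='11' -> emit 'g', reset
Bit 4: prefix='0' (no match yet)
Bit 5: prefix='00' (no match yet)
Bit 6: prefix='000' -> emit 'o', reset
Bit 7: prefix='1' (no match yet)
Bit 8: prefix='10' -> emit 'l', reset
Bit 9: prefix='0' (no match yet)
Bit 10: prefix='01' -> emit 'n', reset
Bit 11: prefix='0' (no match yet)

Answer: 0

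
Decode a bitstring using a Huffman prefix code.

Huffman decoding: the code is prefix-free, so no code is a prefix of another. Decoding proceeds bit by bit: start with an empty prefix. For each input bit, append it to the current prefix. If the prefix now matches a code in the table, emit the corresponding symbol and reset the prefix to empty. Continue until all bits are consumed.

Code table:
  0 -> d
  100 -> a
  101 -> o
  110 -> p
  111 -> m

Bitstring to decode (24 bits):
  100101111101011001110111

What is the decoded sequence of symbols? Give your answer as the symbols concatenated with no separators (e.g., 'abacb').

Answer: aomodpdmdm

Derivation:
Bit 0: prefix='1' (no match yet)
Bit 1: prefix='10' (no match yet)
Bit 2: prefix='100' -> emit 'a', reset
Bit 3: prefix='1' (no match yet)
Bit 4: prefix='10' (no match yet)
Bit 5: prefix='101' -> emit 'o', reset
Bit 6: prefix='1' (no match yet)
Bit 7: prefix='11' (no match yet)
Bit 8: prefix='111' -> emit 'm', reset
Bit 9: prefix='1' (no match yet)
Bit 10: prefix='10' (no match yet)
Bit 11: prefix='101' -> emit 'o', reset
Bit 12: prefix='0' -> emit 'd', reset
Bit 13: prefix='1' (no match yet)
Bit 14: prefix='11' (no match yet)
Bit 15: prefix='110' -> emit 'p', reset
Bit 16: prefix='0' -> emit 'd', reset
Bit 17: prefix='1' (no match yet)
Bit 18: prefix='11' (no match yet)
Bit 19: prefix='111' -> emit 'm', reset
Bit 20: prefix='0' -> emit 'd', reset
Bit 21: prefix='1' (no match yet)
Bit 22: prefix='11' (no match yet)
Bit 23: prefix='111' -> emit 'm', reset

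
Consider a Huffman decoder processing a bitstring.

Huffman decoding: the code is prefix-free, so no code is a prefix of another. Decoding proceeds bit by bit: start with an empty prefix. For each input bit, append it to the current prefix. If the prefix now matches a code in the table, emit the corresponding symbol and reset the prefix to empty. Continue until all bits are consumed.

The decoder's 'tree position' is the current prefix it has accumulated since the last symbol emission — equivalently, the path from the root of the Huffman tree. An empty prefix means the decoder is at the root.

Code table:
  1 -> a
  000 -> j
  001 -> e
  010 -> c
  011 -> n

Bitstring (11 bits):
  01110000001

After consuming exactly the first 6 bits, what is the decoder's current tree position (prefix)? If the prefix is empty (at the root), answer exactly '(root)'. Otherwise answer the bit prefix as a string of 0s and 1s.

Bit 0: prefix='0' (no match yet)
Bit 1: prefix='01' (no match yet)
Bit 2: prefix='011' -> emit 'n', reset
Bit 3: prefix='1' -> emit 'a', reset
Bit 4: prefix='0' (no match yet)
Bit 5: prefix='00' (no match yet)

Answer: 00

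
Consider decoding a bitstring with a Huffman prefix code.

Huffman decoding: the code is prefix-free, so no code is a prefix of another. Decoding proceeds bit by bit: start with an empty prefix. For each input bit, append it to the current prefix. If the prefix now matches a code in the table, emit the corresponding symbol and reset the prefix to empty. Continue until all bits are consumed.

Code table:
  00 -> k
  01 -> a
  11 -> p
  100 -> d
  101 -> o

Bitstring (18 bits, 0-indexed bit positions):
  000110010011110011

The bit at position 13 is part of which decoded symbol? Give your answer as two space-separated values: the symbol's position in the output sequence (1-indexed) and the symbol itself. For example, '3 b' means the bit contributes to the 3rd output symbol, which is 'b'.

Answer: 6 p

Derivation:
Bit 0: prefix='0' (no match yet)
Bit 1: prefix='00' -> emit 'k', reset
Bit 2: prefix='0' (no match yet)
Bit 3: prefix='01' -> emit 'a', reset
Bit 4: prefix='1' (no match yet)
Bit 5: prefix='10' (no match yet)
Bit 6: prefix='100' -> emit 'd', reset
Bit 7: prefix='1' (no match yet)
Bit 8: prefix='10' (no match yet)
Bit 9: prefix='100' -> emit 'd', reset
Bit 10: prefix='1' (no match yet)
Bit 11: prefix='11' -> emit 'p', reset
Bit 12: prefix='1' (no match yet)
Bit 13: prefix='11' -> emit 'p', reset
Bit 14: prefix='0' (no match yet)
Bit 15: prefix='00' -> emit 'k', reset
Bit 16: prefix='1' (no match yet)
Bit 17: prefix='11' -> emit 'p', reset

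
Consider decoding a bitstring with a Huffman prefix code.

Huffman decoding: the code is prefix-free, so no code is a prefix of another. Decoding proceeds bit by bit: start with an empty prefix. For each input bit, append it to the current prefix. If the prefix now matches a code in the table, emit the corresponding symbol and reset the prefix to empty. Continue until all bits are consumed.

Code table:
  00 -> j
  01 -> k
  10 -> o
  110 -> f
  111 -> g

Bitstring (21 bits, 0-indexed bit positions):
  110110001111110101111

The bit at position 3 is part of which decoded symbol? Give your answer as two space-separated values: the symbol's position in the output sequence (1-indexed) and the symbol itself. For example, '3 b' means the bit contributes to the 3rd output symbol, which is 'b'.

Answer: 2 f

Derivation:
Bit 0: prefix='1' (no match yet)
Bit 1: prefix='11' (no match yet)
Bit 2: prefix='110' -> emit 'f', reset
Bit 3: prefix='1' (no match yet)
Bit 4: prefix='11' (no match yet)
Bit 5: prefix='110' -> emit 'f', reset
Bit 6: prefix='0' (no match yet)
Bit 7: prefix='00' -> emit 'j', reset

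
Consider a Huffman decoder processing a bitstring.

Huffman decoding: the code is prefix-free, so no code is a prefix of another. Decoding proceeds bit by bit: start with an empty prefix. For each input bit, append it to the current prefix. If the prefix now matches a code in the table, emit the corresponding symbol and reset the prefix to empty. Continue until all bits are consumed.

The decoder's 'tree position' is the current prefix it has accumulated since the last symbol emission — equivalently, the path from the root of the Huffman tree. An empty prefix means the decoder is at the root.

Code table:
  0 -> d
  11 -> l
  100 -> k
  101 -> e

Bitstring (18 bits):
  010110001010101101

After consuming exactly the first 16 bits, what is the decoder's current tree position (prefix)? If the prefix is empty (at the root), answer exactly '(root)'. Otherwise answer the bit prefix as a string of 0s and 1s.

Bit 0: prefix='0' -> emit 'd', reset
Bit 1: prefix='1' (no match yet)
Bit 2: prefix='10' (no match yet)
Bit 3: prefix='101' -> emit 'e', reset
Bit 4: prefix='1' (no match yet)
Bit 5: prefix='10' (no match yet)
Bit 6: prefix='100' -> emit 'k', reset
Bit 7: prefix='0' -> emit 'd', reset
Bit 8: prefix='1' (no match yet)
Bit 9: prefix='10' (no match yet)
Bit 10: prefix='101' -> emit 'e', reset
Bit 11: prefix='0' -> emit 'd', reset
Bit 12: prefix='1' (no match yet)
Bit 13: prefix='10' (no match yet)
Bit 14: prefix='101' -> emit 'e', reset
Bit 15: prefix='1' (no match yet)

Answer: 1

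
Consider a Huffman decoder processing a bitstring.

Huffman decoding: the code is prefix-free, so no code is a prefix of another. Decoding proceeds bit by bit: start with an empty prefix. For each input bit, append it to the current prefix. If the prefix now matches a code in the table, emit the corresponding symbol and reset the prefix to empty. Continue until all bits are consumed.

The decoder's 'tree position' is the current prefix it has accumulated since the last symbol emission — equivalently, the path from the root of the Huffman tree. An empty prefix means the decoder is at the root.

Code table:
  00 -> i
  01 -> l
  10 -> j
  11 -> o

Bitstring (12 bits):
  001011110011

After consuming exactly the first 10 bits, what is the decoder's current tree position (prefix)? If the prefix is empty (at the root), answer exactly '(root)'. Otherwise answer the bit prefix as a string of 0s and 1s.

Bit 0: prefix='0' (no match yet)
Bit 1: prefix='00' -> emit 'i', reset
Bit 2: prefix='1' (no match yet)
Bit 3: prefix='10' -> emit 'j', reset
Bit 4: prefix='1' (no match yet)
Bit 5: prefix='11' -> emit 'o', reset
Bit 6: prefix='1' (no match yet)
Bit 7: prefix='11' -> emit 'o', reset
Bit 8: prefix='0' (no match yet)
Bit 9: prefix='00' -> emit 'i', reset

Answer: (root)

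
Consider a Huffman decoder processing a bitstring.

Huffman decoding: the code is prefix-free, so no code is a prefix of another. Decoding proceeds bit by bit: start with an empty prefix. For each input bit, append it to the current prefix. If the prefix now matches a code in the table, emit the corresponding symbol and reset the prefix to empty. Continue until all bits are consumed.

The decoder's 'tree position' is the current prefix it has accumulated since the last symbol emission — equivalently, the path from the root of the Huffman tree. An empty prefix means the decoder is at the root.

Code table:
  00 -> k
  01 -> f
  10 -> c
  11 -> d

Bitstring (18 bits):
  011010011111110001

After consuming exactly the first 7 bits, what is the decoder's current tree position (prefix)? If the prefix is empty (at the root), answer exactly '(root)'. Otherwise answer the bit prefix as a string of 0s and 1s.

Bit 0: prefix='0' (no match yet)
Bit 1: prefix='01' -> emit 'f', reset
Bit 2: prefix='1' (no match yet)
Bit 3: prefix='10' -> emit 'c', reset
Bit 4: prefix='1' (no match yet)
Bit 5: prefix='10' -> emit 'c', reset
Bit 6: prefix='0' (no match yet)

Answer: 0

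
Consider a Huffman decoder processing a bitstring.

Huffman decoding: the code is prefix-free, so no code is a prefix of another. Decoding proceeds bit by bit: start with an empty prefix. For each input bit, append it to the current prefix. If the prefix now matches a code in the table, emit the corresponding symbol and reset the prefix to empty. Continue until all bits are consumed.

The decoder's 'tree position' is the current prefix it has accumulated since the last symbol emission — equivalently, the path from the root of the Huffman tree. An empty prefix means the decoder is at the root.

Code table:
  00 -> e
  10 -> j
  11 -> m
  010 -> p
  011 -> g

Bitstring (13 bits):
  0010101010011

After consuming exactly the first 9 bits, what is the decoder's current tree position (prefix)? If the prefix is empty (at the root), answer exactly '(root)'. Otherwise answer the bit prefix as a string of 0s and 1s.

Answer: 1

Derivation:
Bit 0: prefix='0' (no match yet)
Bit 1: prefix='00' -> emit 'e', reset
Bit 2: prefix='1' (no match yet)
Bit 3: prefix='10' -> emit 'j', reset
Bit 4: prefix='1' (no match yet)
Bit 5: prefix='10' -> emit 'j', reset
Bit 6: prefix='1' (no match yet)
Bit 7: prefix='10' -> emit 'j', reset
Bit 8: prefix='1' (no match yet)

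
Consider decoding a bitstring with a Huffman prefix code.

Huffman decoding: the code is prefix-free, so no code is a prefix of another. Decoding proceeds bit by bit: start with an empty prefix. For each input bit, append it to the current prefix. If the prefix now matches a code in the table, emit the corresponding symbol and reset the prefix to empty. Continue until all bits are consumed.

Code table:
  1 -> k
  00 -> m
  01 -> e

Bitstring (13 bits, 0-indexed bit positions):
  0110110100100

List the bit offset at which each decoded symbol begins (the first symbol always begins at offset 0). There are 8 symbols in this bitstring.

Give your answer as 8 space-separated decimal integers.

Bit 0: prefix='0' (no match yet)
Bit 1: prefix='01' -> emit 'e', reset
Bit 2: prefix='1' -> emit 'k', reset
Bit 3: prefix='0' (no match yet)
Bit 4: prefix='01' -> emit 'e', reset
Bit 5: prefix='1' -> emit 'k', reset
Bit 6: prefix='0' (no match yet)
Bit 7: prefix='01' -> emit 'e', reset
Bit 8: prefix='0' (no match yet)
Bit 9: prefix='00' -> emit 'm', reset
Bit 10: prefix='1' -> emit 'k', reset
Bit 11: prefix='0' (no match yet)
Bit 12: prefix='00' -> emit 'm', reset

Answer: 0 2 3 5 6 8 10 11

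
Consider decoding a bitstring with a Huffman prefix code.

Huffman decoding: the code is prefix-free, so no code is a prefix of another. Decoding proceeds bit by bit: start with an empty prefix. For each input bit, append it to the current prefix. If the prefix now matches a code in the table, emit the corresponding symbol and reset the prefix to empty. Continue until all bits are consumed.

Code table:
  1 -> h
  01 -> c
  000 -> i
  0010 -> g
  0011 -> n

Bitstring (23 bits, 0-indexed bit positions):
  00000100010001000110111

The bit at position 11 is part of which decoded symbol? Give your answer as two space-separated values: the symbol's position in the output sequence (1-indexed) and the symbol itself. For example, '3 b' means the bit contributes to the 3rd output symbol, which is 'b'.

Answer: 4 g

Derivation:
Bit 0: prefix='0' (no match yet)
Bit 1: prefix='00' (no match yet)
Bit 2: prefix='000' -> emit 'i', reset
Bit 3: prefix='0' (no match yet)
Bit 4: prefix='00' (no match yet)
Bit 5: prefix='001' (no match yet)
Bit 6: prefix='0010' -> emit 'g', reset
Bit 7: prefix='0' (no match yet)
Bit 8: prefix='00' (no match yet)
Bit 9: prefix='001' (no match yet)
Bit 10: prefix='0010' -> emit 'g', reset
Bit 11: prefix='0' (no match yet)
Bit 12: prefix='00' (no match yet)
Bit 13: prefix='001' (no match yet)
Bit 14: prefix='0010' -> emit 'g', reset
Bit 15: prefix='0' (no match yet)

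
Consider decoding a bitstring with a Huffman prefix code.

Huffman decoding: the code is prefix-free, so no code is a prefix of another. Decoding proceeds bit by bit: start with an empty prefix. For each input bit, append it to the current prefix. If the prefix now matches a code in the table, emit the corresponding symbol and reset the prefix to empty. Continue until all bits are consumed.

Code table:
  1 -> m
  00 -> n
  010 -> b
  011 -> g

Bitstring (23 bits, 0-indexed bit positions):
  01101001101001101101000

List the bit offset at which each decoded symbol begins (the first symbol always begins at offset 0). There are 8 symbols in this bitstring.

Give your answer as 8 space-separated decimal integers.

Bit 0: prefix='0' (no match yet)
Bit 1: prefix='01' (no match yet)
Bit 2: prefix='011' -> emit 'g', reset
Bit 3: prefix='0' (no match yet)
Bit 4: prefix='01' (no match yet)
Bit 5: prefix='010' -> emit 'b', reset
Bit 6: prefix='0' (no match yet)
Bit 7: prefix='01' (no match yet)
Bit 8: prefix='011' -> emit 'g', reset
Bit 9: prefix='0' (no match yet)
Bit 10: prefix='01' (no match yet)
Bit 11: prefix='010' -> emit 'b', reset
Bit 12: prefix='0' (no match yet)
Bit 13: prefix='01' (no match yet)
Bit 14: prefix='011' -> emit 'g', reset
Bit 15: prefix='0' (no match yet)
Bit 16: prefix='01' (no match yet)
Bit 17: prefix='011' -> emit 'g', reset
Bit 18: prefix='0' (no match yet)
Bit 19: prefix='01' (no match yet)
Bit 20: prefix='010' -> emit 'b', reset
Bit 21: prefix='0' (no match yet)
Bit 22: prefix='00' -> emit 'n', reset

Answer: 0 3 6 9 12 15 18 21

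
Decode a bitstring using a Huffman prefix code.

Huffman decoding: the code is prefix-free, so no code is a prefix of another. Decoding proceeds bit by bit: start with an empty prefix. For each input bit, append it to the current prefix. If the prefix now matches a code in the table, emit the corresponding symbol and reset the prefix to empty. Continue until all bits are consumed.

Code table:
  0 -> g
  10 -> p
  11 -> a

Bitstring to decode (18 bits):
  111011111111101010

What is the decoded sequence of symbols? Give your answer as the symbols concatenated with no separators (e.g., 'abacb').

Answer: apaaaappp

Derivation:
Bit 0: prefix='1' (no match yet)
Bit 1: prefix='11' -> emit 'a', reset
Bit 2: prefix='1' (no match yet)
Bit 3: prefix='10' -> emit 'p', reset
Bit 4: prefix='1' (no match yet)
Bit 5: prefix='11' -> emit 'a', reset
Bit 6: prefix='1' (no match yet)
Bit 7: prefix='11' -> emit 'a', reset
Bit 8: prefix='1' (no match yet)
Bit 9: prefix='11' -> emit 'a', reset
Bit 10: prefix='1' (no match yet)
Bit 11: prefix='11' -> emit 'a', reset
Bit 12: prefix='1' (no match yet)
Bit 13: prefix='10' -> emit 'p', reset
Bit 14: prefix='1' (no match yet)
Bit 15: prefix='10' -> emit 'p', reset
Bit 16: prefix='1' (no match yet)
Bit 17: prefix='10' -> emit 'p', reset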